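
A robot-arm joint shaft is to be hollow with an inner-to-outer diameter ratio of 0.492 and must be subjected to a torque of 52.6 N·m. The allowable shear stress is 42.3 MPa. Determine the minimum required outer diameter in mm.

For a hollow shaft with d_i/d_o = 0.492: τ_max = 16T/(π d_o³ (1−k⁴)), so d_o = [16T/(π τ_allow (1−k⁴))]^(1/3) = [16·52.60/(π·4.23×10^7·0.9414)]^(1/3) = 0.01888 m.

18.9 mm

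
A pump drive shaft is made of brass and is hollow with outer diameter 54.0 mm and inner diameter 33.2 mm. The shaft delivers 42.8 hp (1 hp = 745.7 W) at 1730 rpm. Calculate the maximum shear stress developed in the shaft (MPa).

6.65 MPa

ω = 2π·1730/60 = 181.2 rad/s, so T = P/ω = 42.8×745.7 / 181.2 = 176.2 N·m.
J = π(d_o⁴ − d_i⁴)/32 = π(0.0540⁴ − 0.0332⁴)/32 = 7.155×10^-7 m⁴.
τ_max = T·r/J = 176.2 × 0.0270 / 7.155×10^-7 = 6.648×10^6 Pa.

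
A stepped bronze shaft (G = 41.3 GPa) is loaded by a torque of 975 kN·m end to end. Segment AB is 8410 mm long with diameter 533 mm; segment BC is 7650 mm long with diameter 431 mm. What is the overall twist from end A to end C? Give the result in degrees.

4.49°

J_AB = π(0.533)⁴/32 = 7.92×10^-3 m⁴; J_BC = π(0.431)⁴/32 = 3.39×10^-3 m⁴.
θ = (T/G)·Σ L_i/J_i = (975000/41.3×10⁹)·(8.41/7.92×10^-3 + 7.65/3.39×10^-3) = 0.07837 rad.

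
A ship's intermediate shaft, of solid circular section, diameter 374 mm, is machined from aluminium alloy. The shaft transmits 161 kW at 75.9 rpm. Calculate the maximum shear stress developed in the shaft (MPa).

1.97 MPa

ω = 2π·75.9/60 = 7.948 rad/s, so T = P/ω = 161×10³ / 7.948 = 20260 N·m.
J = πd⁴/32 = π(0.374)⁴/32 = 1.921×10^-3 m⁴.
τ_max = T·r/J = 20260 × 0.187 / 1.921×10^-3 = 1.972×10^6 Pa.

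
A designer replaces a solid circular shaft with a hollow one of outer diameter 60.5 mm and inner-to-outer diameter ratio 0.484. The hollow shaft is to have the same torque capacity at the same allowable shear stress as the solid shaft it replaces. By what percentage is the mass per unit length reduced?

20.5 %

Equal τ_max and T ⇒ the solid shaft needs d_s³ = d_o³(1−k⁴), so d_s = 60.5·(1−0.484⁴)^(1/3) = 59.37 mm.
Area ratio A_h/A_s = d_o²(1−k²)/d_s² = (1−k²)/(1−k⁴)^(2/3) = 0.7951.
Mass saving = 1 − 0.7951 = 20.5 %.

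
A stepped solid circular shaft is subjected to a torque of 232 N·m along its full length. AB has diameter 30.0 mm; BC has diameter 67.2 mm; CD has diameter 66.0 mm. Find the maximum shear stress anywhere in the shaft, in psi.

Under the same torque, τ_max = 16T/(πd³) is largest where d is smallest — segment AB (d = 30.0 mm).
τ_max = 16·232.0/(π·(0.0300)³) = 4.376×10^7 Pa.

6350 psi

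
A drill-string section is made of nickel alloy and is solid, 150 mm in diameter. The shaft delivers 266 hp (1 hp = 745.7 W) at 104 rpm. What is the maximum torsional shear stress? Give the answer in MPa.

ω = 2π·104/60 = 10.89 rad/s, so T = P/ω = 266×745.7 / 10.89 = 18210 N·m.
J = πd⁴/32 = π(0.150)⁴/32 = 4.970×10^-5 m⁴.
τ_max = T·r/J = 18210 × 0.0750 / 4.970×10^-5 = 2.748×10^7 Pa.

27.5 MPa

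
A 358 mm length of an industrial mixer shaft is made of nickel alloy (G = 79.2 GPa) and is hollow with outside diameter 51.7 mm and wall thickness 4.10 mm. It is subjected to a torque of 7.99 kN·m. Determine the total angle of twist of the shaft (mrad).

J = π(d_o⁴ − d_i⁴)/32 = π(0.0517⁴ − 0.0435⁴)/32 = 3.499×10^-7 m⁴.
θ = T·L/(G·J) = 7990 × 0.358 / (79.2×10⁹ × 3.499×10^-7) = 0.1032 rad.

103 mrad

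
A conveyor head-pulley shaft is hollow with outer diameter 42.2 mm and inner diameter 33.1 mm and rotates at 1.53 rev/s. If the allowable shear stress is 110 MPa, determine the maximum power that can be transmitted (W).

J = π(d_o⁴ − d_i⁴)/32 = π(0.0422⁴ − 0.0331⁴)/32 = 1.935×10^-7 m⁴.
T_max = τ_allow·J/r = 1.10×10^8 × 1.935×10^-7 / 0.0211 = 1009 N·m.
ω = 2π·1.53 = 9.613 rad/s, so P_max = T_max·ω = 9698 W.

9700 W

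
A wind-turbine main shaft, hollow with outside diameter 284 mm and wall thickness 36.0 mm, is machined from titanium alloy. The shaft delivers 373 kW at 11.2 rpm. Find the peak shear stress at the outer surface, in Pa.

1.03e8 Pa

ω = 2π·11.2/60 = 1.173 rad/s, so T = P/ω = 373×10³ / 1.173 = 318000 N·m.
J = π(d_o⁴ − d_i⁴)/32 = π(0.284⁴ − 0.212⁴)/32 = 4.404×10^-4 m⁴.
τ_max = T·r/J = 318000 × 0.142 / 4.404×10^-4 = 1.026×10^8 Pa.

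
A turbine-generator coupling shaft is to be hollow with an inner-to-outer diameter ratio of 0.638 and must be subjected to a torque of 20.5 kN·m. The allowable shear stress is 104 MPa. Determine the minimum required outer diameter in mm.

106 mm

For a hollow shaft with d_i/d_o = 0.638: τ_max = 16T/(π d_o³ (1−k⁴)), so d_o = [16T/(π τ_allow (1−k⁴))]^(1/3) = [16·20500/(π·1.04×10^8·0.8343)]^(1/3) = 0.1064 m.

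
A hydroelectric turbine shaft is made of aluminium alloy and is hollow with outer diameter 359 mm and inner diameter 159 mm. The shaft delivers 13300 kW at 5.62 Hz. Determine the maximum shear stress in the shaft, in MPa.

ω = 2π·5.62 = 35.31 rad/s, so T = P/ω = 13300×10³ / 35.31 = 376600 N·m.
J = π(d_o⁴ − d_i⁴)/32 = π(0.359⁴ − 0.159⁴)/32 = 1.568×10^-3 m⁴.
τ_max = T·r/J = 376600 × 0.179 / 1.568×10^-3 = 4.312×10^7 Pa.

43.1 MPa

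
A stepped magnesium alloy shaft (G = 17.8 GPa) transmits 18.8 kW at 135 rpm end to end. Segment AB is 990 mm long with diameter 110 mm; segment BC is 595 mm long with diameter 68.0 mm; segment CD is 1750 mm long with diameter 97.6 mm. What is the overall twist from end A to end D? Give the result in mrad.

ω = 2π·135/60 = 14.14 rad/s, so T = P/ω = 18.8×10³ / 14.14 = 1330 N·m.
J_AB = π(0.110)⁴/32 = 1.44×10^-5 m⁴; J_BC = π(0.0680)⁴/32 = 2.10×10^-6 m⁴; J_CD = π(0.0976)⁴/32 = 8.91×10^-6 m⁴.
θ = (T/G)·Σ L_i/J_i = (1330/17.8×10⁹)·(0.990/1.44×10^-5 + 0.595/2.10×10^-6 + 1.75/8.91×10^-6) = 0.04100 rad.

41.0 mrad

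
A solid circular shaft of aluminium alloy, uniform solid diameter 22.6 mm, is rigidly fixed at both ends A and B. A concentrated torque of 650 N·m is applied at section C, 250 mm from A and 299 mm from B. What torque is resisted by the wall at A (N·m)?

354 N·m

With uniform GJ and both ends fixed, compatibility θ_AC = θ_CB gives T_A·a = T_B·b, together with T_A + T_B = T₀.
T_A = T₀·b/(a+b) = 650.0·299/549.0 = 354.0 N·m; T_B = 296.0 N·m.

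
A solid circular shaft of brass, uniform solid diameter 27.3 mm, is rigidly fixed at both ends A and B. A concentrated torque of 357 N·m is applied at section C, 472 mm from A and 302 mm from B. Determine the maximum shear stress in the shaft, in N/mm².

With uniform GJ and both ends fixed, compatibility θ_AC = θ_CB gives T_A·a = T_B·b, together with T_A + T_B = T₀.
T_A = T₀·b/(a+b) = 357.0·302/774.0 = 139.3 N·m; T_B = 217.7 N·m.
τ in each portion: τ_AC = 3.49×10^7 Pa, τ_CB = 5.45×10^7 Pa; maximum is in CB.
τ_max = T_CB·r/J = 217.7·0.0137/5.45×10^-8 = 5.449×10^7 Pa.

54.5 N/mm²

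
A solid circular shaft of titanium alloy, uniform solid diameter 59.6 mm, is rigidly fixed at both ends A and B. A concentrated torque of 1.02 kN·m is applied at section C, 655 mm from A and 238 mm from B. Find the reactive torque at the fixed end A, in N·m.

With uniform GJ and both ends fixed, compatibility θ_AC = θ_CB gives T_A·a = T_B·b, together with T_A + T_B = T₀.
T_A = T₀·b/(a+b) = 1020·238/893.0 = 271.8 N·m; T_B = 748.2 N·m.

272 N·m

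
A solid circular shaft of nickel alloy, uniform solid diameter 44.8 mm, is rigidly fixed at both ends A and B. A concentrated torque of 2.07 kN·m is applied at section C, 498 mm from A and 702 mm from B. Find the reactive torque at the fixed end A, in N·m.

With uniform GJ and both ends fixed, compatibility θ_AC = θ_CB gives T_A·a = T_B·b, together with T_A + T_B = T₀.
T_A = T₀·b/(a+b) = 2070·702/1200 = 1211 N·m; T_B = 859.0 N·m.

1210 N·m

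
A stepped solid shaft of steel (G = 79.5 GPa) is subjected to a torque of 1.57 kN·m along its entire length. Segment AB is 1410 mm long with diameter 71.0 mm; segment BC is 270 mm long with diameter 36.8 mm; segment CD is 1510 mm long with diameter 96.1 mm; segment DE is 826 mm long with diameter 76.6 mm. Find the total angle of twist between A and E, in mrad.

49.2 mrad

J_AB = π(0.0710)⁴/32 = 2.49×10^-6 m⁴; J_BC = π(0.0368)⁴/32 = 1.80×10^-7 m⁴; J_CD = π(0.0961)⁴/32 = 8.37×10^-6 m⁴; J_DE = π(0.0766)⁴/32 = 3.38×10^-6 m⁴.
θ = (T/G)·Σ L_i/J_i = (1570/79.5×10⁹)·(1.41/2.49×10^-6 + 0.270/1.80×10^-7 + 1.51/8.37×10^-6 + 0.826/3.38×10^-6) = 0.04916 rad.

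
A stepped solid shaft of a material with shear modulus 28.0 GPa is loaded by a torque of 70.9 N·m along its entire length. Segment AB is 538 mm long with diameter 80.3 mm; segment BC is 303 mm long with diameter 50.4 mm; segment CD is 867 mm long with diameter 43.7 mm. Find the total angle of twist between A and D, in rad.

J_AB = π(0.0803)⁴/32 = 4.08×10^-6 m⁴; J_BC = π(0.0504)⁴/32 = 6.33×10^-7 m⁴; J_CD = π(0.0437)⁴/32 = 3.58×10^-7 m⁴.
θ = (T/G)·Σ L_i/J_i = (70.90/28.0×10⁹)·(0.538/4.08×10^-6 + 0.303/6.33×10^-7 + 0.867/3.58×10^-7) = 7.677×10^-3 rad.

0.00768 rad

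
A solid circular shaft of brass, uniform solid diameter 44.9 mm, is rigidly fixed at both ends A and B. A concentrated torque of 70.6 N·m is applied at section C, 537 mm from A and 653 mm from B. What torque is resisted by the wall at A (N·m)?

38.7 N·m

With uniform GJ and both ends fixed, compatibility θ_AC = θ_CB gives T_A·a = T_B·b, together with T_A + T_B = T₀.
T_A = T₀·b/(a+b) = 70.60·653/1190 = 38.74 N·m; T_B = 31.86 N·m.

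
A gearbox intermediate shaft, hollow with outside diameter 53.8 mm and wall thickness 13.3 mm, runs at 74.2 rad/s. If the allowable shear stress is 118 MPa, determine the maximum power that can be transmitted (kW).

J = π(d_o⁴ − d_i⁴)/32 = π(0.0538⁴ − 0.0272⁴)/32 = 7.687×10^-7 m⁴.
T_max = τ_allow·J/r = 1.18×10^8 × 7.687×10^-7 / 0.0269 = 3372 N·m.
ω = 74.2 rad/s, so P_max = T_max·ω = 2.502×10^5 W.

250 kW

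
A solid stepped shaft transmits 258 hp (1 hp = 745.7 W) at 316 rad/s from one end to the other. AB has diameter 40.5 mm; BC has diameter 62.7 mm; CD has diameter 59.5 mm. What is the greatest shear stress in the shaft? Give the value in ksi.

ω = 316 rad/s, so T = P/ω = 258×745.7 / 316.0 = 608.8 N·m.
Under the same torque, τ_max = 16T/(πd³) is largest where d is smallest — segment AB (d = 40.5 mm).
τ_max = 16·608.8/(π·(0.0405)³) = 4.668×10^7 Pa.

6.77 ksi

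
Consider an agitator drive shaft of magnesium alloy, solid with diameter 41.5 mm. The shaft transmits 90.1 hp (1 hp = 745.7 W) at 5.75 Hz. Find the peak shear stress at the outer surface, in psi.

19200 psi

ω = 2π·5.75 = 36.13 rad/s, so T = P/ω = 90.1×745.7 / 36.13 = 1860 N·m.
J = πd⁴/32 = π(0.0415)⁴/32 = 2.912×10^-7 m⁴.
τ_max = T·r/J = 1860 × 0.0208 / 2.912×10^-7 = 1.325×10^8 Pa.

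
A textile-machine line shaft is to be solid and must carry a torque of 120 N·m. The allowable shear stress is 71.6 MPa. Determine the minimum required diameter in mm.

20.4 mm

For a solid shaft τ_max = 16T/(πd³), so d = (16T/(π τ_allow))^(1/3) = (16·120.0/(π·7.16×10^7))^(1/3) = 0.02044 m.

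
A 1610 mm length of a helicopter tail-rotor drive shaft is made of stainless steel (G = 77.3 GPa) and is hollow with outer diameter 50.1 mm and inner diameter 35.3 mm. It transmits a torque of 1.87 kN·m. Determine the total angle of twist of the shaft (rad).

0.0836 rad

J = π(d_o⁴ − d_i⁴)/32 = π(0.0501⁴ − 0.0353⁴)/32 = 4.661×10^-7 m⁴.
θ = T·L/(G·J) = 1870 × 1.61 / (77.3×10⁹ × 4.661×10^-7) = 0.08357 rad.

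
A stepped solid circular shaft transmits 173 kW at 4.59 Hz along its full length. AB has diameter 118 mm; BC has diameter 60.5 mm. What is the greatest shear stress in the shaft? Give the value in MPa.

ω = 2π·4.59 = 28.84 rad/s, so T = P/ω = 173×10³ / 28.84 = 5999 N·m.
Under the same torque, τ_max = 16T/(πd³) is largest where d is smallest — segment BC (d = 60.5 mm).
τ_max = 16·5999/(π·(0.0605)³) = 1.380×10^8 Pa.

138 MPa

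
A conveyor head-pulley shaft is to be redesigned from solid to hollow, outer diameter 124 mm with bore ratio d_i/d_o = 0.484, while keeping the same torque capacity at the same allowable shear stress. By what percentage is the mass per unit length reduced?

Equal τ_max and T ⇒ the solid shaft needs d_s³ = d_o³(1−k⁴), so d_s = 124·(1−0.484⁴)^(1/3) = 121.7 mm.
Area ratio A_h/A_s = d_o²(1−k²)/d_s² = (1−k²)/(1−k⁴)^(2/3) = 0.7951.
Mass saving = 1 − 0.7951 = 20.5 %.

20.5 %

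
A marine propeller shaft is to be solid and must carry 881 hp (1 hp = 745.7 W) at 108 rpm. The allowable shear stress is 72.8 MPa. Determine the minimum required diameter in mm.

ω = 2π·108/60 = 11.31 rad/s, so T = P/ω = 881×745.7 / 11.31 = 58090 N·m.
For a solid shaft τ_max = 16T/(πd³), so d = (16T/(π τ_allow))^(1/3) = (16·58090/(π·7.28×10^7))^(1/3) = 0.1596 m.

160 mm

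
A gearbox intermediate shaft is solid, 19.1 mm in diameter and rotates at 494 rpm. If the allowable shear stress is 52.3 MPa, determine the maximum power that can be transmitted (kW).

J = πd⁴/32 = π(0.0191)⁴/32 = 1.307×10^-8 m⁴.
T_max = τ_allow·J/r = 5.23×10^7 × 1.307×10^-8 / 0.00955 = 71.55 N·m.
ω = 2π·494/60 = 51.73 rad/s, so P_max = T_max·ω = 3702 W.

3.70 kW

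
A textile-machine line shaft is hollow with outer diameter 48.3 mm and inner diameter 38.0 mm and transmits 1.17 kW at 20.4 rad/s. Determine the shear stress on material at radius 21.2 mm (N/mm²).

ω = 20.4 rad/s, so T = P/ω = 1.17×10³ / 20.40 = 57.35 N·m.
J = π(d_o⁴ − d_i⁴)/32 = π(0.0483⁴ − 0.0380⁴)/32 = 3.296×10^-7 m⁴.
Shear stress varies linearly with radius: τ = T·r/J = 57.35 × 0.0212 / 3.296×10^-7 = 3.689×10^6 Pa.

3.69 N/mm²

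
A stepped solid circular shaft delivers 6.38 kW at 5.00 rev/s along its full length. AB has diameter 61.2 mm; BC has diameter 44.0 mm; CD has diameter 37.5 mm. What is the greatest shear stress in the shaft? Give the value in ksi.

ω = 2π·5.00 = 31.42 rad/s, so T = P/ω = 6.38×10³ / 31.42 = 203.1 N·m.
Under the same torque, τ_max = 16T/(πd³) is largest where d is smallest — segment CD (d = 37.5 mm).
τ_max = 16·203.1/(π·(0.0375)³) = 1.961×10^7 Pa.

2.84 ksi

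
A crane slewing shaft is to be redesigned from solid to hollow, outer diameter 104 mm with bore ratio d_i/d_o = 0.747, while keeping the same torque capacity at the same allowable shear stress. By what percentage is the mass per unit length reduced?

43.3 %

Equal τ_max and T ⇒ the solid shaft needs d_s³ = d_o³(1−k⁴), so d_s = 104·(1−0.747⁴)^(1/3) = 91.84 mm.
Area ratio A_h/A_s = d_o²(1−k²)/d_s² = (1−k²)/(1−k⁴)^(2/3) = 0.5668.
Mass saving = 1 − 0.5668 = 43.3 %.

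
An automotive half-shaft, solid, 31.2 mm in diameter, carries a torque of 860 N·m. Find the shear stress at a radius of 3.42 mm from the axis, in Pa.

J = πd⁴/32 = π(0.0312)⁴/32 = 9.303×10^-8 m⁴.
Shear stress varies linearly with radius: τ = T·r/J = 860.0 × 0.00342 / 9.303×10^-8 = 3.162×10^7 Pa.

3.16e7 Pa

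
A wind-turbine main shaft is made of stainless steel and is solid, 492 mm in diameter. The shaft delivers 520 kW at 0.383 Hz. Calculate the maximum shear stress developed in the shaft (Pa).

ω = 2π·0.383 = 2.406 rad/s, so T = P/ω = 520×10³ / 2.406 = 216100 N·m.
J = πd⁴/32 = π(0.492)⁴/32 = 5.753×10^-3 m⁴.
τ_max = T·r/J = 216100 × 0.246 / 5.753×10^-3 = 9.241×10^6 Pa.

9.24e6 Pa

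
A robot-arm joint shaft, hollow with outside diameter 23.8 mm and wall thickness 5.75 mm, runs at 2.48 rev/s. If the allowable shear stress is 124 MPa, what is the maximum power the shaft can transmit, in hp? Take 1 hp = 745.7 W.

J = π(d_o⁴ − d_i⁴)/32 = π(0.0238⁴ − 0.0123⁴)/32 = 2.925×10^-8 m⁴.
T_max = τ_allow·J/r = 1.24×10^8 × 2.925×10^-8 / 0.0119 = 304.8 N·m.
ω = 2π·2.48 = 15.58 rad/s, so P_max = T_max·ω = 4750 W.

6.37 hp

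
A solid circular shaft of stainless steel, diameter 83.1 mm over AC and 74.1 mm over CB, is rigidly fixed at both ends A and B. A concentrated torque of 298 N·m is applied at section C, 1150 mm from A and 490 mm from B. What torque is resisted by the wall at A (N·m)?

120 N·m

Compatibility: T_A·a/J_AC = T_B·b/J_CB with T_A + T_B = T₀.
J_AC = 4.68×10^-6 m⁴, J_CB = 2.96×10^-6 m⁴, so T_A = T₀·(J_AC/a)/((J_AC/a)+(J_CB/b)) = 120.0 N·m, T_B = 178.0 N·m.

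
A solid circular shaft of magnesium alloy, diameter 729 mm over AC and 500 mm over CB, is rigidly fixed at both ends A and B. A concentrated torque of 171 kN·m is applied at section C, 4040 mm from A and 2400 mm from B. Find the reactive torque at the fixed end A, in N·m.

125000 N·m

Compatibility: T_A·a/J_AC = T_B·b/J_CB with T_A + T_B = T₀.
J_AC = 0.0277 m⁴, J_CB = 6.14×10^-3 m⁴, so T_A = T₀·(J_AC/a)/((J_AC/a)+(J_CB/b)) = 124600 N·m, T_B = 46410 N·m.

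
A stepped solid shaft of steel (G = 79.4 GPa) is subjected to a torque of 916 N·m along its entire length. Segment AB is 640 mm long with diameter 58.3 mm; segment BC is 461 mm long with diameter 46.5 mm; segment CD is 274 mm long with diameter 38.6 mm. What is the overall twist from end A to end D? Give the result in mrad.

32.6 mrad

J_AB = π(0.0583)⁴/32 = 1.13×10^-6 m⁴; J_BC = π(0.0465)⁴/32 = 4.59×10^-7 m⁴; J_CD = π(0.0386)⁴/32 = 2.18×10^-7 m⁴.
θ = (T/G)·Σ L_i/J_i = (916.0/79.4×10⁹)·(0.640/1.13×10^-6 + 0.461/4.59×10^-7 + 0.274/2.18×10^-7) = 0.03260 rad.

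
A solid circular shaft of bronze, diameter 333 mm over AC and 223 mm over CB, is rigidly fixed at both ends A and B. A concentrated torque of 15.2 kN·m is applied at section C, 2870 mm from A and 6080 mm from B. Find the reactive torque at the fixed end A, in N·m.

13900 N·m

Compatibility: T_A·a/J_AC = T_B·b/J_CB with T_A + T_B = T₀.
J_AC = 1.21×10^-3 m⁴, J_CB = 2.43×10^-4 m⁴, so T_A = T₀·(J_AC/a)/((J_AC/a)+(J_CB/b)) = 13880 N·m, T_B = 1318 N·m.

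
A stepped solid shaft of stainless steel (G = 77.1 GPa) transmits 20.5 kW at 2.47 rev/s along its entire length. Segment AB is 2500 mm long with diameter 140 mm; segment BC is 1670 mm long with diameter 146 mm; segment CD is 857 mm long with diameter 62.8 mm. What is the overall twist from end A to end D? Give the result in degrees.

ω = 2π·2.47 = 15.52 rad/s, so T = P/ω = 20.5×10³ / 15.52 = 1321 N·m.
J_AB = π(0.140)⁴/32 = 3.77×10^-5 m⁴; J_BC = π(0.146)⁴/32 = 4.46×10^-5 m⁴; J_CD = π(0.0628)⁴/32 = 1.53×10^-6 m⁴.
θ = (T/G)·Σ L_i/J_i = (1321/77.1×10⁹)·(2.50/3.77×10^-5 + 1.67/4.46×10^-5 + 0.857/1.53×10^-6) = 0.01139 rad.

0.653°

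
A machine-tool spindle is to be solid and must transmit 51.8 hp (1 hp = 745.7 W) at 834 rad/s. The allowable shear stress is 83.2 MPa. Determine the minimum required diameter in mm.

14.2 mm

ω = 834 rad/s, so T = P/ω = 51.8×745.7 / 834.0 = 46.32 N·m.
For a solid shaft τ_max = 16T/(πd³), so d = (16T/(π τ_allow))^(1/3) = (16·46.32/(π·8.32×10^7))^(1/3) = 0.01415 m.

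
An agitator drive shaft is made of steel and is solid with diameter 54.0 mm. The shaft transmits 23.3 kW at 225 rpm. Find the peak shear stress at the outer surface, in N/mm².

32.0 N/mm²

ω = 2π·225/60 = 23.56 rad/s, so T = P/ω = 23.3×10³ / 23.56 = 988.9 N·m.
J = πd⁴/32 = π(0.0540)⁴/32 = 8.348×10^-7 m⁴.
τ_max = T·r/J = 988.9 × 0.0270 / 8.348×10^-7 = 3.198×10^7 Pa.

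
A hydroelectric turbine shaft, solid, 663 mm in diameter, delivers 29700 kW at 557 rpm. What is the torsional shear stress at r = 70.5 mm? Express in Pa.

ω = 2π·557/60 = 58.33 rad/s, so T = P/ω = 29700×10³ / 58.33 = 509200 N·m.
J = πd⁴/32 = π(0.663)⁴/32 = 0.01897 m⁴.
Shear stress varies linearly with radius: τ = T·r/J = 509200 × 0.0705 / 0.01897 = 1.892×10^6 Pa.

1.89e6 Pa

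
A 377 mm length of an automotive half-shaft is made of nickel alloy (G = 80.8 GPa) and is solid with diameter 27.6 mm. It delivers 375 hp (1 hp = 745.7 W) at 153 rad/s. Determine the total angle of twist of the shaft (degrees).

8.58°

ω = 153 rad/s, so T = P/ω = 375×745.7 / 153.0 = 1828 N·m.
J = πd⁴/32 = π(0.0276)⁴/32 = 5.697×10^-8 m⁴.
θ = T·L/(G·J) = 1828 × 0.377 / (80.8×10⁹ × 5.697×10^-8) = 0.1497 rad.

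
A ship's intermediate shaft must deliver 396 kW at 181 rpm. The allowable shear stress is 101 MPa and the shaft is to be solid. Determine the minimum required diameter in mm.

102 mm

ω = 2π·181/60 = 18.95 rad/s, so T = P/ω = 396×10³ / 18.95 = 20890 N·m.
For a solid shaft τ_max = 16T/(πd³), so d = (16T/(π τ_allow))^(1/3) = (16·20890/(π·1.01×10^8))^(1/3) = 0.1018 m.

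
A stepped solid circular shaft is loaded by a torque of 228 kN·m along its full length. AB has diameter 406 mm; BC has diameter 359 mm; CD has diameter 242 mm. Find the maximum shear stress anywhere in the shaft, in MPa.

Under the same torque, τ_max = 16T/(πd³) is largest where d is smallest — segment CD (d = 242 mm).
τ_max = 16·228000/(π·(0.242)³) = 8.193×10^7 Pa.

81.9 MPa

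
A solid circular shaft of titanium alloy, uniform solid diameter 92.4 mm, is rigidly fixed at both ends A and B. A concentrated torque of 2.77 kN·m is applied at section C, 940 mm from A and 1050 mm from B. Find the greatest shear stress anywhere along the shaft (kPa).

With uniform GJ and both ends fixed, compatibility θ_AC = θ_CB gives T_A·a = T_B·b, together with T_A + T_B = T₀.
T_A = T₀·b/(a+b) = 2770·1050/1990 = 1462 N·m; T_B = 1308 N·m.
τ in each portion: τ_AC = 9.44×10^6 Pa, τ_CB = 8.45×10^6 Pa; maximum is in AC.
τ_max = T_AC·r/J = 1462·0.0462/7.16×10^-6 = 9.436×10^6 Pa.

9440 kPa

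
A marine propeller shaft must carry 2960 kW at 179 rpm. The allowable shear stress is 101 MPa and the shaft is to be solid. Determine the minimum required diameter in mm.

200 mm

ω = 2π·179/60 = 18.74 rad/s, so T = P/ω = 2960×10³ / 18.74 = 157900 N·m.
For a solid shaft τ_max = 16T/(πd³), so d = (16T/(π τ_allow))^(1/3) = (16·157900/(π·1.01×10^8))^(1/3) = 0.1997 m.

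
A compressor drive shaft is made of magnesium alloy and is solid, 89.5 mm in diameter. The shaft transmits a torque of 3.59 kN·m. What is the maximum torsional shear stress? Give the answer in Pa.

2.55e7 Pa

J = πd⁴/32 = π(0.0895)⁴/32 = 6.299×10^-6 m⁴.
τ_max = T·r/J = 3590 × 0.0447 / 6.299×10^-6 = 2.550×10^7 Pa.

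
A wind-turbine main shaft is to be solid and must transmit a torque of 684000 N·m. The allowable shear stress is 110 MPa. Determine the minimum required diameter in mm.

316 mm

For a solid shaft τ_max = 16T/(πd³), so d = (16T/(π τ_allow))^(1/3) = (16·684000/(π·1.10×10^8))^(1/3) = 0.3164 m.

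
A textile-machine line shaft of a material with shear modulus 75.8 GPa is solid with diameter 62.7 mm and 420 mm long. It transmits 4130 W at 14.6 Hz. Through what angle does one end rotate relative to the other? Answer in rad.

1.64e-4 rad

ω = 2π·14.6 = 91.73 rad/s, so T = P/ω = 4130 / 91.73 = 45.02 N·m.
J = πd⁴/32 = π(0.0627)⁴/32 = 1.517×10^-6 m⁴.
θ = T·L/(G·J) = 45.02 × 0.420 / (75.8×10⁹ × 1.517×10^-6) = 1.644×10^-4 rad.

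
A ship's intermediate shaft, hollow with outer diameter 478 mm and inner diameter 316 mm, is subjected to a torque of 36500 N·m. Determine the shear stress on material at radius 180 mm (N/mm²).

1.58 N/mm²

J = π(d_o⁴ − d_i⁴)/32 = π(0.478⁴ − 0.316⁴)/32 = 4.146×10^-3 m⁴.
Shear stress varies linearly with radius: τ = T·r/J = 36500 × 0.180 / 4.146×10^-3 = 1.585×10^6 Pa.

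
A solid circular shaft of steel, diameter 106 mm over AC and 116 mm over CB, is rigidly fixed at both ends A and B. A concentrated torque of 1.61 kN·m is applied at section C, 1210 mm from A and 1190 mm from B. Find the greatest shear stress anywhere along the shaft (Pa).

Compatibility: T_A·a/J_AC = T_B·b/J_CB with T_A + T_B = T₀.
J_AC = 1.24×10^-5 m⁴, J_CB = 1.78×10^-5 m⁴, so T_A = T₀·(J_AC/a)/((J_AC/a)+(J_CB/b)) = 654.9 N·m, T_B = 955.1 N·m.
τ in each portion: τ_AC = 2.80×10^6 Pa, τ_CB = 3.12×10^6 Pa; maximum is in CB.
τ_max = T_CB·r/J = 955.1·0.0580/1.78×10^-5 = 3.116×10^6 Pa.

3.12e6 Pa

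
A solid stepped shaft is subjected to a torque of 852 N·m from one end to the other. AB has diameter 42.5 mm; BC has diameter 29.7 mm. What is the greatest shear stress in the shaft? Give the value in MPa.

Under the same torque, τ_max = 16T/(πd³) is largest where d is smallest — segment BC (d = 29.7 mm).
τ_max = 16·852.0/(π·(0.0297)³) = 1.656×10^8 Pa.

166 MPa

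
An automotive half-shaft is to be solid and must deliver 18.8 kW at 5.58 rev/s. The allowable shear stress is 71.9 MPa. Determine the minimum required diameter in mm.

ω = 2π·5.58 = 35.06 rad/s, so T = P/ω = 18.8×10³ / 35.06 = 536.2 N·m.
For a solid shaft τ_max = 16T/(πd³), so d = (16T/(π τ_allow))^(1/3) = (16·536.2/(π·7.19×10^7))^(1/3) = 0.03361 m.

33.6 mm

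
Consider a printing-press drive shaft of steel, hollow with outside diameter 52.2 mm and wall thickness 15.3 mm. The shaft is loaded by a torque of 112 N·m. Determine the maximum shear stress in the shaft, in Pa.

J = π(d_o⁴ − d_i⁴)/32 = π(0.0522⁴ − 0.0216⁴)/32 = 7.076×10^-7 m⁴.
τ_max = T·r/J = 112.0 × 0.0261 / 7.076×10^-7 = 4.131×10^6 Pa.

4.13e6 Pa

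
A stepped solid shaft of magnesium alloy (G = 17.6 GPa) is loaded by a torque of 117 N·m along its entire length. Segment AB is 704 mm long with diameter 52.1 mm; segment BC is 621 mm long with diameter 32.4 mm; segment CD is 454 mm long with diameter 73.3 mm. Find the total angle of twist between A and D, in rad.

0.0457 rad

J_AB = π(0.0521)⁴/32 = 7.23×10^-7 m⁴; J_BC = π(0.0324)⁴/32 = 1.08×10^-7 m⁴; J_CD = π(0.0733)⁴/32 = 2.83×10^-6 m⁴.
θ = (T/G)·Σ L_i/J_i = (117.0/17.6×10⁹)·(0.704/7.23×10^-7 + 0.621/1.08×10^-7 + 0.454/2.83×10^-6) = 0.04569 rad.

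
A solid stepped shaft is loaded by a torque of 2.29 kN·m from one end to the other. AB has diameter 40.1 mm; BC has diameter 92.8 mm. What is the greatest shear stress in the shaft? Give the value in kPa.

181000 kPa

Under the same torque, τ_max = 16T/(πd³) is largest where d is smallest — segment AB (d = 40.1 mm).
τ_max = 16·2290/(π·(0.0401)³) = 1.809×10^8 Pa.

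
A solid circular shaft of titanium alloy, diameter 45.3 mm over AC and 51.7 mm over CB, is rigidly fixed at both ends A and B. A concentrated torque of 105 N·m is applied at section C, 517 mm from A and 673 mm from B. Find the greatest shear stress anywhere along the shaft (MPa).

Compatibility: T_A·a/J_AC = T_B·b/J_CB with T_A + T_B = T₀.
J_AC = 4.13×10^-7 m⁴, J_CB = 7.01×10^-7 m⁴, so T_A = T₀·(J_AC/a)/((J_AC/a)+(J_CB/b)) = 45.59 N·m, T_B = 59.41 N·m.
τ in each portion: τ_AC = 2.50×10^6 Pa, τ_CB = 2.19×10^6 Pa; maximum is in AC.
τ_max = T_AC·r/J = 45.59·0.0226/4.13×10^-7 = 2.498×10^6 Pa.

2.50 MPa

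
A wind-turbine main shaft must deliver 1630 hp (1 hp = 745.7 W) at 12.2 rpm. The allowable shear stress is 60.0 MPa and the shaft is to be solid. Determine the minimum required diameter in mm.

432 mm

ω = 2π·12.2/60 = 1.278 rad/s, so T = P/ω = 1630×745.7 / 1.278 = 951400 N·m.
For a solid shaft τ_max = 16T/(πd³), so d = (16T/(π τ_allow))^(1/3) = (16·951400/(π·6.00×10^7))^(1/3) = 0.4322 m.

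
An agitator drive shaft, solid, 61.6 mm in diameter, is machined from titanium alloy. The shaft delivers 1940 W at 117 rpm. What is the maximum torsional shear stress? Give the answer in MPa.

ω = 2π·117/60 = 12.25 rad/s, so T = P/ω = 1940 / 12.25 = 158.3 N·m.
J = πd⁴/32 = π(0.0616)⁴/32 = 1.414×10^-6 m⁴.
τ_max = T·r/J = 158.3 × 0.0308 / 1.414×10^-6 = 3.450×10^6 Pa.

3.45 MPa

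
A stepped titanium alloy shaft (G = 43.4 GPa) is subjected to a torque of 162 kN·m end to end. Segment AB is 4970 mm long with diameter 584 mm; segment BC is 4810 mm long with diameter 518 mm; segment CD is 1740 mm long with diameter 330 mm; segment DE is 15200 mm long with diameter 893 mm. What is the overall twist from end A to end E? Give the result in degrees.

0.610°

J_AB = π(0.584)⁴/32 = 0.0114 m⁴; J_BC = π(0.518)⁴/32 = 7.07×10^-3 m⁴; J_CD = π(0.330)⁴/32 = 1.16×10^-3 m⁴; J_DE = π(0.893)⁴/32 = 0.0624 m⁴.
θ = (T/G)·Σ L_i/J_i = (162000/43.4×10⁹)·(4.97/0.0114 + 4.81/7.07×10^-3 + 1.74/1.16×10^-3 + 15.2/0.0624) = 0.01065 rad.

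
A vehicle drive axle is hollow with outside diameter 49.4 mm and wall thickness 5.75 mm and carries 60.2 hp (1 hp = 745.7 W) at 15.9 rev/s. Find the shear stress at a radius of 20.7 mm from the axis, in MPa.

24.3 MPa

ω = 2π·15.9 = 99.90 rad/s, so T = P/ω = 60.2×745.7 / 99.90 = 449.3 N·m.
J = π(d_o⁴ − d_i⁴)/32 = π(0.0494⁴ − 0.0379⁴)/32 = 3.821×10^-7 m⁴.
Shear stress varies linearly with radius: τ = T·r/J = 449.3 × 0.0207 / 3.821×10^-7 = 2.434×10^7 Pa.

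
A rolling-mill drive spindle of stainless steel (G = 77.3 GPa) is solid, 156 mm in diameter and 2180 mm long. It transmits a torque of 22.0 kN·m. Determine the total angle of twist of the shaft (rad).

0.0107 rad

J = πd⁴/32 = π(0.156)⁴/32 = 5.814×10^-5 m⁴.
θ = T·L/(G·J) = 22000 × 2.18 / (77.3×10⁹ × 5.814×10^-5) = 0.01067 rad.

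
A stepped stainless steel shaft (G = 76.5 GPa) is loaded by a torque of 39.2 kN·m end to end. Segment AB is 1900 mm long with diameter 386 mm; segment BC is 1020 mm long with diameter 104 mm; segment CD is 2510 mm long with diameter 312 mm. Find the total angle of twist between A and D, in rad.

J_AB = π(0.386)⁴/32 = 2.18×10^-3 m⁴; J_BC = π(0.104)⁴/32 = 1.15×10^-5 m⁴; J_CD = π(0.312)⁴/32 = 9.30×10^-4 m⁴.
θ = (T/G)·Σ L_i/J_i = (39200/76.5×10⁹)·(1.90/2.18×10^-3 + 1.02/1.15×10^-5 + 2.51/9.30×10^-4) = 0.04734 rad.

0.0473 rad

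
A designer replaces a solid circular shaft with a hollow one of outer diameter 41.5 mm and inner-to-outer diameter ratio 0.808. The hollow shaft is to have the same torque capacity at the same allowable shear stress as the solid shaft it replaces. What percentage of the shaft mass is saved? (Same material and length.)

49.7 %

Equal τ_max and T ⇒ the solid shaft needs d_s³ = d_o³(1−k⁴), so d_s = 41.5·(1−0.808⁴)^(1/3) = 34.48 mm.
Area ratio A_h/A_s = d_o²(1−k²)/d_s² = (1−k²)/(1−k⁴)^(2/3) = 0.5027.
Mass saving = 1 − 0.5027 = 49.7 %.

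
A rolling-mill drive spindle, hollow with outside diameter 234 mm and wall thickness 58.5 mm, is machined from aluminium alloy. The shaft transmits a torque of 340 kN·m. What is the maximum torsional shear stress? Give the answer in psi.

J = π(d_o⁴ − d_i⁴)/32 = π(0.234⁴ − 0.117⁴)/32 = 2.760×10^-4 m⁴.
τ_max = T·r/J = 340000 × 0.117 / 2.760×10^-4 = 1.442×10^8 Pa.

20900 psi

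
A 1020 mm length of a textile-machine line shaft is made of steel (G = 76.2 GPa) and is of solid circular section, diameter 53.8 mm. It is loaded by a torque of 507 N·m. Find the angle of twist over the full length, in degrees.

0.473°

J = πd⁴/32 = π(0.0538)⁴/32 = 8.225×10^-7 m⁴.
θ = T·L/(G·J) = 507.0 × 1.02 / (76.2×10⁹ × 8.225×10^-7) = 8.251×10^-3 rad.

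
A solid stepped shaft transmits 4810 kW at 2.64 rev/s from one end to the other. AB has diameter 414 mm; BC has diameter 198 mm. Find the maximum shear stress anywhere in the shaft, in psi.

27600 psi

ω = 2π·2.64 = 16.59 rad/s, so T = P/ω = 4810×10³ / 16.59 = 290000 N·m.
Under the same torque, τ_max = 16T/(πd³) is largest where d is smallest — segment BC (d = 198 mm).
τ_max = 16·290000/(π·(0.198)³) = 1.903×10^8 Pa.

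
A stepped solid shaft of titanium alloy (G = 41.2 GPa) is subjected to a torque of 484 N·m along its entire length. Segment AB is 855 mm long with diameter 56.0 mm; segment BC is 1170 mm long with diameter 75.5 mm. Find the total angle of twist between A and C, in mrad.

14.7 mrad

J_AB = π(0.0560)⁴/32 = 9.65×10^-7 m⁴; J_BC = π(0.0755)⁴/32 = 3.19×10^-6 m⁴.
θ = (T/G)·Σ L_i/J_i = (484.0/41.2×10⁹)·(0.855/9.65×10^-7 + 1.17/3.19×10^-6) = 0.01471 rad.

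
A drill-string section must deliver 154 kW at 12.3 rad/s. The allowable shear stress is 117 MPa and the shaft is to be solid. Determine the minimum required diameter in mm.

81.7 mm

ω = 12.3 rad/s, so T = P/ω = 154×10³ / 12.30 = 12520 N·m.
For a solid shaft τ_max = 16T/(πd³), so d = (16T/(π τ_allow))^(1/3) = (16·12520/(π·1.17×10^8))^(1/3) = 0.08168 m.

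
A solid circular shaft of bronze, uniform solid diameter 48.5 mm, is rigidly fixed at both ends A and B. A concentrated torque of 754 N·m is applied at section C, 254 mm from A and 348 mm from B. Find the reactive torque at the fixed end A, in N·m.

436 N·m

With uniform GJ and both ends fixed, compatibility θ_AC = θ_CB gives T_A·a = T_B·b, together with T_A + T_B = T₀.
T_A = T₀·b/(a+b) = 754.0·348/602.0 = 435.9 N·m; T_B = 318.1 N·m.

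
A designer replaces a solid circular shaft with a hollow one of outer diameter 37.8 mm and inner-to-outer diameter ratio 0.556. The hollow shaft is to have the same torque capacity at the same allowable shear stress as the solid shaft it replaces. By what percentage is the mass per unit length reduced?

Equal τ_max and T ⇒ the solid shaft needs d_s³ = d_o³(1−k⁴), so d_s = 37.8·(1−0.556⁴)^(1/3) = 36.56 mm.
Area ratio A_h/A_s = d_o²(1−k²)/d_s² = (1−k²)/(1−k⁴)^(2/3) = 0.7387.
Mass saving = 1 − 0.7387 = 26.1 %.

26.1 %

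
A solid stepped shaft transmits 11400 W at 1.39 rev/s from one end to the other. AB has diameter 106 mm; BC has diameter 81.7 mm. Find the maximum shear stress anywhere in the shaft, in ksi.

1.77 ksi

ω = 2π·1.39 = 8.734 rad/s, so T = P/ω = 11400 / 8.734 = 1305 N·m.
Under the same torque, τ_max = 16T/(πd³) is largest where d is smallest — segment BC (d = 81.7 mm).
τ_max = 16·1305/(π·(0.0817)³) = 1.219×10^7 Pa.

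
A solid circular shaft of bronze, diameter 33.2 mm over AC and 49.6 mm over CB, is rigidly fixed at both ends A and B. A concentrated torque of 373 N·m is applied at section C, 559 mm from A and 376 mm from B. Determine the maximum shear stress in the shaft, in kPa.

Compatibility: T_A·a/J_AC = T_B·b/J_CB with T_A + T_B = T₀.
J_AC = 1.19×10^-7 m⁴, J_CB = 5.94×10^-7 m⁴, so T_A = T₀·(J_AC/a)/((J_AC/a)+(J_CB/b)) = 44.37 N·m, T_B = 328.6 N·m.
τ in each portion: τ_AC = 6.18×10^6 Pa, τ_CB = 1.37×10^7 Pa; maximum is in CB.
τ_max = T_CB·r/J = 328.6·0.0248/5.94×10^-7 = 1.372×10^7 Pa.

13700 kPa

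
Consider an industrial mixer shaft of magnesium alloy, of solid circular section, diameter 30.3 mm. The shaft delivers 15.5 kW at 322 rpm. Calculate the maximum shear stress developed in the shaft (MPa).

84.2 MPa

ω = 2π·322/60 = 33.72 rad/s, so T = P/ω = 15.5×10³ / 33.72 = 459.7 N·m.
J = πd⁴/32 = π(0.0303)⁴/32 = 8.275×10^-8 m⁴.
τ_max = T·r/J = 459.7 × 0.0152 / 8.275×10^-8 = 8.416×10^7 Pa.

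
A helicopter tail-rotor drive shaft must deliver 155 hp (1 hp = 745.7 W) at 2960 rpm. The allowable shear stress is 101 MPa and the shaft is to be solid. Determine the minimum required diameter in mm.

26.6 mm

ω = 2π·2960/60 = 310.0 rad/s, so T = P/ω = 155×745.7 / 310.0 = 372.9 N·m.
For a solid shaft τ_max = 16T/(πd³), so d = (16T/(π τ_allow))^(1/3) = (16·372.9/(π·1.01×10^8))^(1/3) = 0.02659 m.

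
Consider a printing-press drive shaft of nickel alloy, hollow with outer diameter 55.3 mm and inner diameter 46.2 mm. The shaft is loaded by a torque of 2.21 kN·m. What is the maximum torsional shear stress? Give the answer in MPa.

130 MPa

J = π(d_o⁴ − d_i⁴)/32 = π(0.0553⁴ − 0.0462⁴)/32 = 4.709×10^-7 m⁴.
τ_max = T·r/J = 2210 × 0.0276 / 4.709×10^-7 = 1.298×10^8 Pa.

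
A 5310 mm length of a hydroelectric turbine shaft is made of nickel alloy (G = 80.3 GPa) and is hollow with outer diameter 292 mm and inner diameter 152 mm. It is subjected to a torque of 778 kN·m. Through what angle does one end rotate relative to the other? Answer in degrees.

4.46°

J = π(d_o⁴ − d_i⁴)/32 = π(0.292⁴ − 0.152⁴)/32 = 6.613×10^-4 m⁴.
θ = T·L/(G·J) = 778000 × 5.31 / (80.3×10⁹ × 6.613×10^-4) = 0.07779 rad.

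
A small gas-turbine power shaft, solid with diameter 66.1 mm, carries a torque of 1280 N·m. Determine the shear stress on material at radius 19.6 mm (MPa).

13.4 MPa

J = πd⁴/32 = π(0.0661)⁴/32 = 1.874×10^-6 m⁴.
Shear stress varies linearly with radius: τ = T·r/J = 1280 × 0.0196 / 1.874×10^-6 = 1.339×10^7 Pa.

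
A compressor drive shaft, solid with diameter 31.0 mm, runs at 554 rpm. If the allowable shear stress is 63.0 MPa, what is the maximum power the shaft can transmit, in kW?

J = πd⁴/32 = π(0.0310)⁴/32 = 9.067×10^-8 m⁴.
T_max = τ_allow·J/r = 6.30×10^7 × 9.067×10^-8 / 0.0155 = 368.5 N·m.
ω = 2π·554/60 = 58.01 rad/s, so P_max = T_max·ω = 2.138×10^4 W.

21.4 kW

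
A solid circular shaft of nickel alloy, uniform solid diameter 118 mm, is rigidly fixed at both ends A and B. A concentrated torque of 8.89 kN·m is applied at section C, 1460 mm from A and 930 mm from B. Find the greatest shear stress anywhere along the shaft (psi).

With uniform GJ and both ends fixed, compatibility θ_AC = θ_CB gives T_A·a = T_B·b, together with T_A + T_B = T₀.
T_A = T₀·b/(a+b) = 8890·930/2390 = 3459 N·m; T_B = 5431 N·m.
τ in each portion: τ_AC = 1.07×10^7 Pa, τ_CB = 1.68×10^7 Pa; maximum is in CB.
τ_max = T_CB·r/J = 5431·0.0590/1.90×10^-5 = 1.683×10^7 Pa.

2440 psi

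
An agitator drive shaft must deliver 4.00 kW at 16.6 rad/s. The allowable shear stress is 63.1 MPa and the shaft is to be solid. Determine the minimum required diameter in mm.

ω = 16.6 rad/s, so T = P/ω = 4.00×10³ / 16.60 = 241.0 N·m.
For a solid shaft τ_max = 16T/(πd³), so d = (16T/(π τ_allow))^(1/3) = (16·241.0/(π·6.31×10^7))^(1/3) = 0.02689 m.

26.9 mm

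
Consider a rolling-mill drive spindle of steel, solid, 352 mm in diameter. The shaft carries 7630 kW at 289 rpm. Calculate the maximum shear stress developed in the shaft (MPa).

ω = 2π·289/60 = 30.26 rad/s, so T = P/ω = 7630×10³ / 30.26 = 252100 N·m.
J = πd⁴/32 = π(0.352)⁴/32 = 1.507×10^-3 m⁴.
τ_max = T·r/J = 252100 × 0.176 / 1.507×10^-3 = 2.944×10^7 Pa.

29.4 MPa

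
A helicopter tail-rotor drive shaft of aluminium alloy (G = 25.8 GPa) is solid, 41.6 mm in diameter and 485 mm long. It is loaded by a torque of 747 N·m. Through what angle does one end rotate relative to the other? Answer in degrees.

2.74°

J = πd⁴/32 = π(0.0416)⁴/32 = 2.940×10^-7 m⁴.
θ = T·L/(G·J) = 747.0 × 0.485 / (25.8×10⁹ × 2.940×10^-7) = 0.04776 rad.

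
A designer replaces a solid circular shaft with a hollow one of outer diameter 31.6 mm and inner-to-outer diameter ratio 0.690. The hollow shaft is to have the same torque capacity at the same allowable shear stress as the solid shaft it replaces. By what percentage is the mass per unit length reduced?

Equal τ_max and T ⇒ the solid shaft needs d_s³ = d_o³(1−k⁴), so d_s = 31.6·(1−0.690⁴)^(1/3) = 29.01 mm.
Area ratio A_h/A_s = d_o²(1−k²)/d_s² = (1−k²)/(1−k⁴)^(2/3) = 0.6218.
Mass saving = 1 − 0.6218 = 37.8 %.

37.8 %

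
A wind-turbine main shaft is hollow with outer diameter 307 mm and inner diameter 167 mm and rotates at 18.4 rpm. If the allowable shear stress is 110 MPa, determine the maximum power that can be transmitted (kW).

1100 kW

J = π(d_o⁴ − d_i⁴)/32 = π(0.307⁴ − 0.167⁴)/32 = 7.957×10^-4 m⁴.
T_max = τ_allow·J/r = 1.10×10^8 × 7.957×10^-4 / 0.153 = 570200 N·m.
ω = 2π·18.4/60 = 1.927 rad/s, so P_max = T_max·ω = 1.099×10^6 W.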